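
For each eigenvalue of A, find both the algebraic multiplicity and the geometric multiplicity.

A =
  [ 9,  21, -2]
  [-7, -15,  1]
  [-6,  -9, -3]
λ = -3: alg = 3, geom = 1

Step 1 — factor the characteristic polynomial to read off the algebraic multiplicities:
  χ_A(x) = (x + 3)^3

Step 2 — compute geometric multiplicities via the rank-nullity identity g(λ) = n − rank(A − λI):
  rank(A − (-3)·I) = 2, so dim ker(A − (-3)·I) = n − 2 = 1

Summary:
  λ = -3: algebraic multiplicity = 3, geometric multiplicity = 1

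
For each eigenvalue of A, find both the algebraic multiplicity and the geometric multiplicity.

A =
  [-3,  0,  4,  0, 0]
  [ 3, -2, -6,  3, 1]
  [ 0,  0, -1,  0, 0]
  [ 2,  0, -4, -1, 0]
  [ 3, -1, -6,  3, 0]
λ = -3: alg = 1, geom = 1; λ = -1: alg = 4, geom = 3

Step 1 — factor the characteristic polynomial to read off the algebraic multiplicities:
  χ_A(x) = (x + 1)^4*(x + 3)

Step 2 — compute geometric multiplicities via the rank-nullity identity g(λ) = n − rank(A − λI):
  rank(A − (-3)·I) = 4, so dim ker(A − (-3)·I) = n − 4 = 1
  rank(A − (-1)·I) = 2, so dim ker(A − (-1)·I) = n − 2 = 3

Summary:
  λ = -3: algebraic multiplicity = 1, geometric multiplicity = 1
  λ = -1: algebraic multiplicity = 4, geometric multiplicity = 3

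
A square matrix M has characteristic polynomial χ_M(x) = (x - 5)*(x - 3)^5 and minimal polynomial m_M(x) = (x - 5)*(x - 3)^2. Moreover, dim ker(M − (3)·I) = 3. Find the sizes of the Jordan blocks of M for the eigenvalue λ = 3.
Block sizes for λ = 3: [2, 2, 1]

Step 1 — from the characteristic polynomial, algebraic multiplicity of λ = 3 is 5. From dim ker(M − (3)·I) = 3, there are exactly 3 Jordan blocks for λ = 3.
Step 2 — from the minimal polynomial, the factor (x − 3)^2 tells us the largest block for λ = 3 has size 2.
Step 3 — with total size 5, 3 blocks, and largest block 2, the block sizes (in nonincreasing order) are [2, 2, 1].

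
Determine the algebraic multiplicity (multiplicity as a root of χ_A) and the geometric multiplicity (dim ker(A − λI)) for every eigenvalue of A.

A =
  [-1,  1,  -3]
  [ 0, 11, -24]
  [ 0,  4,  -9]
λ = -1: alg = 2, geom = 1; λ = 3: alg = 1, geom = 1

Step 1 — factor the characteristic polynomial to read off the algebraic multiplicities:
  χ_A(x) = (x - 3)*(x + 1)^2

Step 2 — compute geometric multiplicities via the rank-nullity identity g(λ) = n − rank(A − λI):
  rank(A − (-1)·I) = 2, so dim ker(A − (-1)·I) = n − 2 = 1
  rank(A − (3)·I) = 2, so dim ker(A − (3)·I) = n − 2 = 1

Summary:
  λ = -1: algebraic multiplicity = 2, geometric multiplicity = 1
  λ = 3: algebraic multiplicity = 1, geometric multiplicity = 1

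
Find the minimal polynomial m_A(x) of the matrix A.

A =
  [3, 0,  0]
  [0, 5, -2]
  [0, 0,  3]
x^2 - 8*x + 15

The characteristic polynomial is χ_A(x) = (x - 5)*(x - 3)^2, so the eigenvalues are known. The minimal polynomial is
  m_A(x) = Π_λ (x − λ)^{k_λ}
where k_λ is the size of the *largest* Jordan block for λ (equivalently, the smallest k with (A − λI)^k v = 0 for every generalised eigenvector v of λ).

  λ = 3: largest Jordan block has size 1, contributing (x − 3)
  λ = 5: largest Jordan block has size 1, contributing (x − 5)

So m_A(x) = (x - 5)*(x - 3) = x^2 - 8*x + 15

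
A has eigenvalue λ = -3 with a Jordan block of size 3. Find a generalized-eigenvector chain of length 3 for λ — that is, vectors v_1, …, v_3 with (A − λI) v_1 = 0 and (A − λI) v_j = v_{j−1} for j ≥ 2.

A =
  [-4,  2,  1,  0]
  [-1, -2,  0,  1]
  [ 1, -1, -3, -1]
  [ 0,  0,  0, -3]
A Jordan chain for λ = -3 of length 3:
v_1 = (-1, -1, 1, 0)ᵀ
v_2 = (2, 1, -1, 0)ᵀ
v_3 = (0, 1, 0, 0)ᵀ

Let N = A − (-3)·I. We want v_3 with N^3 v_3 = 0 but N^2 v_3 ≠ 0; then v_{j-1} := N · v_j for j = 3, …, 2.

Pick v_3 = (0, 1, 0, 0)ᵀ.
Then v_2 = N · v_3 = (2, 1, -1, 0)ᵀ.
Then v_1 = N · v_2 = (-1, -1, 1, 0)ᵀ.

Sanity check: (A − (-3)·I) v_1 = (0, 0, 0, 0)ᵀ = 0. ✓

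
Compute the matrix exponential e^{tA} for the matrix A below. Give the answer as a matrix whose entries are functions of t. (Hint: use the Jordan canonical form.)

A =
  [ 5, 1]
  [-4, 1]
e^{tA} =
  [2*t*exp(3*t) + exp(3*t), t*exp(3*t)]
  [-4*t*exp(3*t), -2*t*exp(3*t) + exp(3*t)]

Strategy: write A = P · J · P⁻¹ where J is a Jordan canonical form, so e^{tA} = P · e^{tJ} · P⁻¹, and e^{tJ} can be computed block-by-block.

A has Jordan form
J =
  [3, 1]
  [0, 3]
(up to reordering of blocks).

Per-block formulas:
  For a 2×2 Jordan block J_2(3): exp(t · J_2(3)) = e^(3t)·(I + t·N), where N is the 2×2 nilpotent shift.

After assembling e^{tJ} and conjugating by P, we get:

e^{tA} =
  [2*t*exp(3*t) + exp(3*t), t*exp(3*t)]
  [-4*t*exp(3*t), -2*t*exp(3*t) + exp(3*t)]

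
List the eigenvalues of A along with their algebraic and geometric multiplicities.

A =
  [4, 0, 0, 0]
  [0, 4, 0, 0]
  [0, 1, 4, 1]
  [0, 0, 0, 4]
λ = 4: alg = 4, geom = 3

Step 1 — factor the characteristic polynomial to read off the algebraic multiplicities:
  χ_A(x) = (x - 4)^4

Step 2 — compute geometric multiplicities via the rank-nullity identity g(λ) = n − rank(A − λI):
  rank(A − (4)·I) = 1, so dim ker(A − (4)·I) = n − 1 = 3

Summary:
  λ = 4: algebraic multiplicity = 4, geometric multiplicity = 3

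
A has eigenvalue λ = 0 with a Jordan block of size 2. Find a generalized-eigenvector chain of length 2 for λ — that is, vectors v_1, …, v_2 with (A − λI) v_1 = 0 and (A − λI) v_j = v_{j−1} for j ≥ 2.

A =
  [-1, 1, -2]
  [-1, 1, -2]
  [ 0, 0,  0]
A Jordan chain for λ = 0 of length 2:
v_1 = (-1, -1, 0)ᵀ
v_2 = (1, 0, 0)ᵀ

Let N = A − (0)·I. We want v_2 with N^2 v_2 = 0 but N^1 v_2 ≠ 0; then v_{j-1} := N · v_j for j = 2, …, 2.

Pick v_2 = (1, 0, 0)ᵀ.
Then v_1 = N · v_2 = (-1, -1, 0)ᵀ.

Sanity check: (A − (0)·I) v_1 = (0, 0, 0)ᵀ = 0. ✓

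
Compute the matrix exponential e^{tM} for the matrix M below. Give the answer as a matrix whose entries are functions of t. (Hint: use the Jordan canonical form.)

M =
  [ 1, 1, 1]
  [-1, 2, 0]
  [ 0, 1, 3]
e^{tM} =
  [-t*exp(2*t) + exp(2*t), t*exp(2*t), t*exp(2*t)]
  [t^2*exp(2*t)/2 - t*exp(2*t), -t^2*exp(2*t)/2 + exp(2*t), -t^2*exp(2*t)/2]
  [-t^2*exp(2*t)/2, t^2*exp(2*t)/2 + t*exp(2*t), t^2*exp(2*t)/2 + t*exp(2*t) + exp(2*t)]

Strategy: write M = P · J · P⁻¹ where J is a Jordan canonical form, so e^{tM} = P · e^{tJ} · P⁻¹, and e^{tJ} can be computed block-by-block.

M has Jordan form
J =
  [2, 1, 0]
  [0, 2, 1]
  [0, 0, 2]
(up to reordering of blocks).

Per-block formulas:
  For a 3×3 Jordan block J_3(2): exp(t · J_3(2)) = e^(2t)·(I + t·N + (t^2/2)·N^2), where N is the 3×3 nilpotent shift.

After assembling e^{tJ} and conjugating by P, we get:

e^{tM} =
  [-t*exp(2*t) + exp(2*t), t*exp(2*t), t*exp(2*t)]
  [t^2*exp(2*t)/2 - t*exp(2*t), -t^2*exp(2*t)/2 + exp(2*t), -t^2*exp(2*t)/2]
  [-t^2*exp(2*t)/2, t^2*exp(2*t)/2 + t*exp(2*t), t^2*exp(2*t)/2 + t*exp(2*t) + exp(2*t)]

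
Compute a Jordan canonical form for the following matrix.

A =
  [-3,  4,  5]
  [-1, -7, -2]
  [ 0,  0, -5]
J_3(-5)

The characteristic polynomial is
  det(x·I − A) = x^3 + 15*x^2 + 75*x + 125 = (x + 5)^3

Eigenvalues and multiplicities (the geometric multiplicity of λ is n − rank(A − λI), which equals the number of Jordan blocks for λ):
  λ = -5: algebraic multiplicity = 3, geometric multiplicity = 1

Determining the block sizes for each eigenvalue:
  λ = -5: one block (gm = 1), so the single block has size am = 3 → block sizes [3]

Assembling the blocks gives a Jordan form
J =
  [-5,  1,  0]
  [ 0, -5,  1]
  [ 0,  0, -5]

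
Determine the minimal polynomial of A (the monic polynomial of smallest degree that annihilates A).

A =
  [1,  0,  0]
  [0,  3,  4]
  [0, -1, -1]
x^2 - 2*x + 1

The characteristic polynomial is χ_A(x) = (x - 1)^3, so the eigenvalues are known. The minimal polynomial is
  m_A(x) = Π_λ (x − λ)^{k_λ}
where k_λ is the size of the *largest* Jordan block for λ (equivalently, the smallest k with (A − λI)^k v = 0 for every generalised eigenvector v of λ).

  λ = 1: largest Jordan block has size 2, contributing (x − 1)^2

So m_A(x) = (x - 1)^2 = x^2 - 2*x + 1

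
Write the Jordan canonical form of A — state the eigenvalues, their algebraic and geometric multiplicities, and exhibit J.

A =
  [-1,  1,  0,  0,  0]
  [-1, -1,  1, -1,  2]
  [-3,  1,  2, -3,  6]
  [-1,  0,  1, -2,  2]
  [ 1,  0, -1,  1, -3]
J_3(-1) ⊕ J_1(-1) ⊕ J_1(-1)

The characteristic polynomial is
  det(x·I − A) = x^5 + 5*x^4 + 10*x^3 + 10*x^2 + 5*x + 1 = (x + 1)^5

Eigenvalues and multiplicities (the geometric multiplicity of λ is n − rank(A − λI), which equals the number of Jordan blocks for λ):
  λ = -1: algebraic multiplicity = 5, geometric multiplicity = 3

Determining the block sizes for each eigenvalue:
  λ = -1: with am = 5 and gm = 3, the partition is not yet determined (e.g. several partitions of 5 into 3 parts exist). Let N = A − (-1)·I. Computing rank(N^1) = 2, rank(N^2) = 1, rank(N^3) = 0; the number of blocks of size ≥ j is rank(N^{j−1}) − rank(N^j), giving [3, 1, 1]. So we have 1 block(s) of size 3, 2 block(s) of size 1 → block sizes [3, 1, 1]

Assembling the blocks gives a Jordan form
J =
  [-1,  1,  0,  0,  0]
  [ 0, -1,  1,  0,  0]
  [ 0,  0, -1,  0,  0]
  [ 0,  0,  0, -1,  0]
  [ 0,  0,  0,  0, -1]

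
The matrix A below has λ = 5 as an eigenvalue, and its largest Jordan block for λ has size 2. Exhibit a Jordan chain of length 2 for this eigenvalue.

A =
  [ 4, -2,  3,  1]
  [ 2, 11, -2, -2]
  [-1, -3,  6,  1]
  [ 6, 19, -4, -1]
A Jordan chain for λ = 5 of length 2:
v_1 = (-1, 2, -1, 6)ᵀ
v_2 = (1, 0, 0, 0)ᵀ

Let N = A − (5)·I. We want v_2 with N^2 v_2 = 0 but N^1 v_2 ≠ 0; then v_{j-1} := N · v_j for j = 2, …, 2.

Pick v_2 = (1, 0, 0, 0)ᵀ.
Then v_1 = N · v_2 = (-1, 2, -1, 6)ᵀ.

Sanity check: (A − (5)·I) v_1 = (0, 0, 0, 0)ᵀ = 0. ✓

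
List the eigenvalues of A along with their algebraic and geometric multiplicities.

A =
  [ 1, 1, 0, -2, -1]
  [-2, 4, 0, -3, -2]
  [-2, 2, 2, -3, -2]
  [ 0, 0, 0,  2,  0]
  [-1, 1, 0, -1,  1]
λ = 2: alg = 5, geom = 3

Step 1 — factor the characteristic polynomial to read off the algebraic multiplicities:
  χ_A(x) = (x - 2)^5

Step 2 — compute geometric multiplicities via the rank-nullity identity g(λ) = n − rank(A − λI):
  rank(A − (2)·I) = 2, so dim ker(A − (2)·I) = n − 2 = 3

Summary:
  λ = 2: algebraic multiplicity = 5, geometric multiplicity = 3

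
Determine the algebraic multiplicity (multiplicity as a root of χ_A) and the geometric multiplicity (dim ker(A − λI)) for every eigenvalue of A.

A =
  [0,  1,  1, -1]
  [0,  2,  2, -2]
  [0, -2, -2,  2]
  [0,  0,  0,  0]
λ = 0: alg = 4, geom = 3

Step 1 — factor the characteristic polynomial to read off the algebraic multiplicities:
  χ_A(x) = x^4

Step 2 — compute geometric multiplicities via the rank-nullity identity g(λ) = n − rank(A − λI):
  rank(A − (0)·I) = 1, so dim ker(A − (0)·I) = n − 1 = 3

Summary:
  λ = 0: algebraic multiplicity = 4, geometric multiplicity = 3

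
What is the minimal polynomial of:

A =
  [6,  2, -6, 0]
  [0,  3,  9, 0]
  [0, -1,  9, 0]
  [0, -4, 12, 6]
x^2 - 12*x + 36

The characteristic polynomial is χ_A(x) = (x - 6)^4, so the eigenvalues are known. The minimal polynomial is
  m_A(x) = Π_λ (x − λ)^{k_λ}
where k_λ is the size of the *largest* Jordan block for λ (equivalently, the smallest k with (A − λI)^k v = 0 for every generalised eigenvector v of λ).

  λ = 6: largest Jordan block has size 2, contributing (x − 6)^2

So m_A(x) = (x - 6)^2 = x^2 - 12*x + 36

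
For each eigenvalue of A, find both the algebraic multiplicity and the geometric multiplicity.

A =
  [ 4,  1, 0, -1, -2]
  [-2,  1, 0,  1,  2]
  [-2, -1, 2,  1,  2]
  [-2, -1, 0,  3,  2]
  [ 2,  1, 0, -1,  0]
λ = 2: alg = 5, geom = 4

Step 1 — factor the characteristic polynomial to read off the algebraic multiplicities:
  χ_A(x) = (x - 2)^5

Step 2 — compute geometric multiplicities via the rank-nullity identity g(λ) = n − rank(A − λI):
  rank(A − (2)·I) = 1, so dim ker(A − (2)·I) = n − 1 = 4

Summary:
  λ = 2: algebraic multiplicity = 5, geometric multiplicity = 4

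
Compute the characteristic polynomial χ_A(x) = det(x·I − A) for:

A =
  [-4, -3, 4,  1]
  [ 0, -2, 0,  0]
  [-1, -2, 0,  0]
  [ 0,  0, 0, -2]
x^4 + 8*x^3 + 24*x^2 + 32*x + 16

Expanding det(x·I − A) (e.g. by cofactor expansion or by noting that A is similar to its Jordan form J, which has the same characteristic polynomial as A) gives
  χ_A(x) = x^4 + 8*x^3 + 24*x^2 + 32*x + 16
which factors as (x + 2)^4. The eigenvalues (with algebraic multiplicities) are λ = -2 with multiplicity 4.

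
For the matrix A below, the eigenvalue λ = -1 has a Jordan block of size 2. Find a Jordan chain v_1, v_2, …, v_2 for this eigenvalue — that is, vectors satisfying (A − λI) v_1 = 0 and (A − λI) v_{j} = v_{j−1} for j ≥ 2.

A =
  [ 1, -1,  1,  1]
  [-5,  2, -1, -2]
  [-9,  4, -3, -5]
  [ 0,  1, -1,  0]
A Jordan chain for λ = -1 of length 2:
v_1 = (1, 1, 0, -1)ᵀ
v_2 = (0, 1, 2, 0)ᵀ

Let N = A − (-1)·I. We want v_2 with N^2 v_2 = 0 but N^1 v_2 ≠ 0; then v_{j-1} := N · v_j for j = 2, …, 2.

Pick v_2 = (0, 1, 2, 0)ᵀ.
Then v_1 = N · v_2 = (1, 1, 0, -1)ᵀ.

Sanity check: (A − (-1)·I) v_1 = (0, 0, 0, 0)ᵀ = 0. ✓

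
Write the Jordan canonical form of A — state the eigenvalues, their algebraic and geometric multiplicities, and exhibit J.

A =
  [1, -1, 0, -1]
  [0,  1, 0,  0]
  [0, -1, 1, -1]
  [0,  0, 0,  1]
J_2(1) ⊕ J_1(1) ⊕ J_1(1)

The characteristic polynomial is
  det(x·I − A) = x^4 - 4*x^3 + 6*x^2 - 4*x + 1 = (x - 1)^4

Eigenvalues and multiplicities (the geometric multiplicity of λ is n − rank(A − λI), which equals the number of Jordan blocks for λ):
  λ = 1: algebraic multiplicity = 4, geometric multiplicity = 3

Determining the block sizes for each eigenvalue:
  λ = 1: 3 blocks summing to 4 forces exactly one block of size 2 and the rest size 1 → block sizes [2, 1, 1]

Assembling the blocks gives a Jordan form
J =
  [1, 1, 0, 0]
  [0, 1, 0, 0]
  [0, 0, 1, 0]
  [0, 0, 0, 1]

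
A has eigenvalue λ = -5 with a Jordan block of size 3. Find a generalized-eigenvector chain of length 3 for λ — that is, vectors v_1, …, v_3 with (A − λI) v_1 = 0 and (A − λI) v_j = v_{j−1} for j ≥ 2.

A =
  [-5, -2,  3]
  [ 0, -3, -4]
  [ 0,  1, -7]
A Jordan chain for λ = -5 of length 3:
v_1 = (-1, 0, 0)ᵀ
v_2 = (-2, 2, 1)ᵀ
v_3 = (0, 1, 0)ᵀ

Let N = A − (-5)·I. We want v_3 with N^3 v_3 = 0 but N^2 v_3 ≠ 0; then v_{j-1} := N · v_j for j = 3, …, 2.

Pick v_3 = (0, 1, 0)ᵀ.
Then v_2 = N · v_3 = (-2, 2, 1)ᵀ.
Then v_1 = N · v_2 = (-1, 0, 0)ᵀ.

Sanity check: (A − (-5)·I) v_1 = (0, 0, 0)ᵀ = 0. ✓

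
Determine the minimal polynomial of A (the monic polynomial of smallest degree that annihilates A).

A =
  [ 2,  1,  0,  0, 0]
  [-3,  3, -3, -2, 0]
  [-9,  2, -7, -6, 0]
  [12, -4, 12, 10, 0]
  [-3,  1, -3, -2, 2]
x^3 - 6*x^2 + 12*x - 8

The characteristic polynomial is χ_A(x) = (x - 2)^5, so the eigenvalues are known. The minimal polynomial is
  m_A(x) = Π_λ (x − λ)^{k_λ}
where k_λ is the size of the *largest* Jordan block for λ (equivalently, the smallest k with (A − λI)^k v = 0 for every generalised eigenvector v of λ).

  λ = 2: largest Jordan block has size 3, contributing (x − 2)^3

So m_A(x) = (x - 2)^3 = x^3 - 6*x^2 + 12*x - 8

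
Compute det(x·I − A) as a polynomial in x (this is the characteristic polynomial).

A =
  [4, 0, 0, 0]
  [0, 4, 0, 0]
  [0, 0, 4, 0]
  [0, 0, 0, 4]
x^4 - 16*x^3 + 96*x^2 - 256*x + 256

Expanding det(x·I − A) (e.g. by cofactor expansion or by noting that A is similar to its Jordan form J, which has the same characteristic polynomial as A) gives
  χ_A(x) = x^4 - 16*x^3 + 96*x^2 - 256*x + 256
which factors as (x - 4)^4. The eigenvalues (with algebraic multiplicities) are λ = 4 with multiplicity 4.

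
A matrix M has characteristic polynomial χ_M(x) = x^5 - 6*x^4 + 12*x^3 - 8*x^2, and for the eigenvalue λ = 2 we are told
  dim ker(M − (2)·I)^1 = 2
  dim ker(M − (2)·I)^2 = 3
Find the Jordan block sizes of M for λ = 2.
Block sizes for λ = 2: [2, 1]

From the dimensions of kernels of powers, the number of Jordan blocks of size at least j is d_j − d_{j−1} where d_j = dim ker(N^j) (with d_0 = 0). Computing the differences gives [2, 1].
The number of blocks of size exactly k is (#blocks of size ≥ k) − (#blocks of size ≥ k + 1), so the partition is: 1 block(s) of size 1, 1 block(s) of size 2.
In nonincreasing order the block sizes are [2, 1].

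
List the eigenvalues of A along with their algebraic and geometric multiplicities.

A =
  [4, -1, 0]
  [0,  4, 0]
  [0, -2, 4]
λ = 4: alg = 3, geom = 2

Step 1 — factor the characteristic polynomial to read off the algebraic multiplicities:
  χ_A(x) = (x - 4)^3

Step 2 — compute geometric multiplicities via the rank-nullity identity g(λ) = n − rank(A − λI):
  rank(A − (4)·I) = 1, so dim ker(A − (4)·I) = n − 1 = 2

Summary:
  λ = 4: algebraic multiplicity = 3, geometric multiplicity = 2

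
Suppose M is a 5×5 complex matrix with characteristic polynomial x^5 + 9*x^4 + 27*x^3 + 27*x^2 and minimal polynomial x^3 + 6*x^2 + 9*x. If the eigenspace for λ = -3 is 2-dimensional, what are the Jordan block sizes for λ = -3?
Block sizes for λ = -3: [2, 1]

Step 1 — from the characteristic polynomial, algebraic multiplicity of λ = -3 is 3. From dim ker(M − (-3)·I) = 2, there are exactly 2 Jordan blocks for λ = -3.
Step 2 — from the minimal polynomial, the factor (x + 3)^2 tells us the largest block for λ = -3 has size 2.
Step 3 — with total size 3, 2 blocks, and largest block 2, the block sizes (in nonincreasing order) are [2, 1].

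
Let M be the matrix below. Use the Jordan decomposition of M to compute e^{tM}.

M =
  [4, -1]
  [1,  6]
e^{tM} =
  [-t*exp(5*t) + exp(5*t), -t*exp(5*t)]
  [t*exp(5*t), t*exp(5*t) + exp(5*t)]

Strategy: write M = P · J · P⁻¹ where J is a Jordan canonical form, so e^{tM} = P · e^{tJ} · P⁻¹, and e^{tJ} can be computed block-by-block.

M has Jordan form
J =
  [5, 1]
  [0, 5]
(up to reordering of blocks).

Per-block formulas:
  For a 2×2 Jordan block J_2(5): exp(t · J_2(5)) = e^(5t)·(I + t·N), where N is the 2×2 nilpotent shift.

After assembling e^{tJ} and conjugating by P, we get:

e^{tM} =
  [-t*exp(5*t) + exp(5*t), -t*exp(5*t)]
  [t*exp(5*t), t*exp(5*t) + exp(5*t)]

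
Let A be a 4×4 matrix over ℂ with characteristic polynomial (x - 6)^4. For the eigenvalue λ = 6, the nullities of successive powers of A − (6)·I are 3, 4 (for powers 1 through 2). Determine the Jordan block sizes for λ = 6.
Block sizes for λ = 6: [2, 1, 1]

From the dimensions of kernels of powers, the number of Jordan blocks of size at least j is d_j − d_{j−1} where d_j = dim ker(N^j) (with d_0 = 0). Computing the differences gives [3, 1].
The number of blocks of size exactly k is (#blocks of size ≥ k) − (#blocks of size ≥ k + 1), so the partition is: 2 block(s) of size 1, 1 block(s) of size 2.
In nonincreasing order the block sizes are [2, 1, 1].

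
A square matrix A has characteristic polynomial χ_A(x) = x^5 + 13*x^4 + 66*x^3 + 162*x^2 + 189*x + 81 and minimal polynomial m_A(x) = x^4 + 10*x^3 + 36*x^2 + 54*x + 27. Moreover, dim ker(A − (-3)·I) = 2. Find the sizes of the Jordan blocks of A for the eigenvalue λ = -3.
Block sizes for λ = -3: [3, 1]

Step 1 — from the characteristic polynomial, algebraic multiplicity of λ = -3 is 4. From dim ker(A − (-3)·I) = 2, there are exactly 2 Jordan blocks for λ = -3.
Step 2 — from the minimal polynomial, the factor (x + 3)^3 tells us the largest block for λ = -3 has size 3.
Step 3 — with total size 4, 2 blocks, and largest block 3, the block sizes (in nonincreasing order) are [3, 1].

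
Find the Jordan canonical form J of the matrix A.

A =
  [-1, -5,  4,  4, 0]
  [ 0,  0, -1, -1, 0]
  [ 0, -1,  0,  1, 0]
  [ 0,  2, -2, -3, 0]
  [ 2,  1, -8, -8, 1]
J_3(-1) ⊕ J_1(-1) ⊕ J_1(1)

The characteristic polynomial is
  det(x·I − A) = x^5 + 3*x^4 + 2*x^3 - 2*x^2 - 3*x - 1 = (x - 1)*(x + 1)^4

Eigenvalues and multiplicities (the geometric multiplicity of λ is n − rank(A − λI), which equals the number of Jordan blocks for λ):
  λ = -1: algebraic multiplicity = 4, geometric multiplicity = 2
  λ = 1: algebraic multiplicity = 1, geometric multiplicity = 1

Determining the block sizes for each eigenvalue:
  λ = -1: with am = 4 and gm = 2, the partition is not yet determined (e.g. several partitions of 4 into 2 parts exist). Let N = A − (-1)·I. Computing rank(N^1) = 3, rank(N^2) = 2, rank(N^3) = 1; the number of blocks of size ≥ j is rank(N^{j−1}) − rank(N^j), giving [2, 1, 1]. So we have 1 block(s) of size 3, 1 block(s) of size 1 → block sizes [3, 1]
  λ = 1: one block (gm = 1), so the single block has size am = 1 → block sizes [1]

Assembling the blocks gives a Jordan form
J =
  [-1,  1,  0,  0, 0]
  [ 0, -1,  1,  0, 0]
  [ 0,  0, -1,  0, 0]
  [ 0,  0,  0, -1, 0]
  [ 0,  0,  0,  0, 1]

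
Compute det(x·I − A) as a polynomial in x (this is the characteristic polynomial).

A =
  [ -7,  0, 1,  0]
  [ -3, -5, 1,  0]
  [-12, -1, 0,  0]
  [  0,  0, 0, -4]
x^4 + 16*x^3 + 96*x^2 + 256*x + 256

Expanding det(x·I − A) (e.g. by cofactor expansion or by noting that A is similar to its Jordan form J, which has the same characteristic polynomial as A) gives
  χ_A(x) = x^4 + 16*x^3 + 96*x^2 + 256*x + 256
which factors as (x + 4)^4. The eigenvalues (with algebraic multiplicities) are λ = -4 with multiplicity 4.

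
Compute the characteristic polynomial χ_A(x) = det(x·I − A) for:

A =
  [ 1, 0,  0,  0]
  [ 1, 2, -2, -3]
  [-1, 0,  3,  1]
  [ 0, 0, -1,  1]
x^4 - 7*x^3 + 18*x^2 - 20*x + 8

Expanding det(x·I − A) (e.g. by cofactor expansion or by noting that A is similar to its Jordan form J, which has the same characteristic polynomial as A) gives
  χ_A(x) = x^4 - 7*x^3 + 18*x^2 - 20*x + 8
which factors as (x - 2)^3*(x - 1). The eigenvalues (with algebraic multiplicities) are λ = 1 with multiplicity 1, λ = 2 with multiplicity 3.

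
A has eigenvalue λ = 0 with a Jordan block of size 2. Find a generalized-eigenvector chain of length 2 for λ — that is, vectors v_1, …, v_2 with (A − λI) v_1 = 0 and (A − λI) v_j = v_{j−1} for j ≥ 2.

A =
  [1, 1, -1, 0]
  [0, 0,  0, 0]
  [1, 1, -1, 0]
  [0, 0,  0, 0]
A Jordan chain for λ = 0 of length 2:
v_1 = (1, 0, 1, 0)ᵀ
v_2 = (1, 0, 0, 0)ᵀ

Let N = A − (0)·I. We want v_2 with N^2 v_2 = 0 but N^1 v_2 ≠ 0; then v_{j-1} := N · v_j for j = 2, …, 2.

Pick v_2 = (1, 0, 0, 0)ᵀ.
Then v_1 = N · v_2 = (1, 0, 1, 0)ᵀ.

Sanity check: (A − (0)·I) v_1 = (0, 0, 0, 0)ᵀ = 0. ✓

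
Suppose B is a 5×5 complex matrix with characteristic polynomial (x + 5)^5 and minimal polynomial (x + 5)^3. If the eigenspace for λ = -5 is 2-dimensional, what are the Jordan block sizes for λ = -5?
Block sizes for λ = -5: [3, 2]

Step 1 — from the characteristic polynomial, algebraic multiplicity of λ = -5 is 5. From dim ker(B − (-5)·I) = 2, there are exactly 2 Jordan blocks for λ = -5.
Step 2 — from the minimal polynomial, the factor (x + 5)^3 tells us the largest block for λ = -5 has size 3.
Step 3 — with total size 5, 2 blocks, and largest block 3, the block sizes (in nonincreasing order) are [3, 2].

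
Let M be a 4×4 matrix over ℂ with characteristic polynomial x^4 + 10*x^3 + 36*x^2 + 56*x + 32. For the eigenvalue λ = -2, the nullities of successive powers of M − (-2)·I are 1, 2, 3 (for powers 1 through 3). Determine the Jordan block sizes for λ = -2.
Block sizes for λ = -2: [3]

From the dimensions of kernels of powers, the number of Jordan blocks of size at least j is d_j − d_{j−1} where d_j = dim ker(N^j) (with d_0 = 0). Computing the differences gives [1, 1, 1].
The number of blocks of size exactly k is (#blocks of size ≥ k) − (#blocks of size ≥ k + 1), so the partition is: 1 block(s) of size 3.
In nonincreasing order the block sizes are [3].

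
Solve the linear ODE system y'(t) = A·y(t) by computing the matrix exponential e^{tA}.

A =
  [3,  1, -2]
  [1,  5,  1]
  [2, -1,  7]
e^{tA} =
  [t^2*exp(5*t)/2 - 2*t*exp(5*t) + exp(5*t), t*exp(5*t), t^2*exp(5*t)/2 - 2*t*exp(5*t)]
  [t*exp(5*t), exp(5*t), t*exp(5*t)]
  [-t^2*exp(5*t)/2 + 2*t*exp(5*t), -t*exp(5*t), -t^2*exp(5*t)/2 + 2*t*exp(5*t) + exp(5*t)]

Strategy: write A = P · J · P⁻¹ where J is a Jordan canonical form, so e^{tA} = P · e^{tJ} · P⁻¹, and e^{tJ} can be computed block-by-block.

A has Jordan form
J =
  [5, 1, 0]
  [0, 5, 1]
  [0, 0, 5]
(up to reordering of blocks).

Per-block formulas:
  For a 3×3 Jordan block J_3(5): exp(t · J_3(5)) = e^(5t)·(I + t·N + (t^2/2)·N^2), where N is the 3×3 nilpotent shift.

After assembling e^{tJ} and conjugating by P, we get:

e^{tA} =
  [t^2*exp(5*t)/2 - 2*t*exp(5*t) + exp(5*t), t*exp(5*t), t^2*exp(5*t)/2 - 2*t*exp(5*t)]
  [t*exp(5*t), exp(5*t), t*exp(5*t)]
  [-t^2*exp(5*t)/2 + 2*t*exp(5*t), -t*exp(5*t), -t^2*exp(5*t)/2 + 2*t*exp(5*t) + exp(5*t)]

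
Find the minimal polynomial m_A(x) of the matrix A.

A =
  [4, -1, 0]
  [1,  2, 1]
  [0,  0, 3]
x^3 - 9*x^2 + 27*x - 27

The characteristic polynomial is χ_A(x) = (x - 3)^3, so the eigenvalues are known. The minimal polynomial is
  m_A(x) = Π_λ (x − λ)^{k_λ}
where k_λ is the size of the *largest* Jordan block for λ (equivalently, the smallest k with (A − λI)^k v = 0 for every generalised eigenvector v of λ).

  λ = 3: largest Jordan block has size 3, contributing (x − 3)^3

So m_A(x) = (x - 3)^3 = x^3 - 9*x^2 + 27*x - 27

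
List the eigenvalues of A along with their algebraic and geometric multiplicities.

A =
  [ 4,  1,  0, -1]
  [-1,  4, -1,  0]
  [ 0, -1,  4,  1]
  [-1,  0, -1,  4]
λ = 4: alg = 4, geom = 2

Step 1 — factor the characteristic polynomial to read off the algebraic multiplicities:
  χ_A(x) = (x - 4)^4

Step 2 — compute geometric multiplicities via the rank-nullity identity g(λ) = n − rank(A − λI):
  rank(A − (4)·I) = 2, so dim ker(A − (4)·I) = n − 2 = 2

Summary:
  λ = 4: algebraic multiplicity = 4, geometric multiplicity = 2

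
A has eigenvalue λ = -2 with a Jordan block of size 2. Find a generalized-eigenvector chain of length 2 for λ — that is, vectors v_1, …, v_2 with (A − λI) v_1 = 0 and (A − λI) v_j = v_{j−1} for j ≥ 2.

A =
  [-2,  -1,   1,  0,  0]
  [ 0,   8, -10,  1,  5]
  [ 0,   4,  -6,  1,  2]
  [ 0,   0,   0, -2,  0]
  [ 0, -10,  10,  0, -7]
A Jordan chain for λ = -2 of length 2:
v_1 = (0, 1, 1, 0, 0)ᵀ
v_2 = (0, 0, 0, 1, 0)ᵀ

Let N = A − (-2)·I. We want v_2 with N^2 v_2 = 0 but N^1 v_2 ≠ 0; then v_{j-1} := N · v_j for j = 2, …, 2.

Pick v_2 = (0, 0, 0, 1, 0)ᵀ.
Then v_1 = N · v_2 = (0, 1, 1, 0, 0)ᵀ.

Sanity check: (A − (-2)·I) v_1 = (0, 0, 0, 0, 0)ᵀ = 0. ✓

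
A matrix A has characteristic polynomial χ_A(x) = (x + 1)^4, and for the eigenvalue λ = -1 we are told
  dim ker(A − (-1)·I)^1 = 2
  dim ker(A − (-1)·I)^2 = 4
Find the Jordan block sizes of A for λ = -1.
Block sizes for λ = -1: [2, 2]

From the dimensions of kernels of powers, the number of Jordan blocks of size at least j is d_j − d_{j−1} where d_j = dim ker(N^j) (with d_0 = 0). Computing the differences gives [2, 2].
The number of blocks of size exactly k is (#blocks of size ≥ k) − (#blocks of size ≥ k + 1), so the partition is: 2 block(s) of size 2.
In nonincreasing order the block sizes are [2, 2].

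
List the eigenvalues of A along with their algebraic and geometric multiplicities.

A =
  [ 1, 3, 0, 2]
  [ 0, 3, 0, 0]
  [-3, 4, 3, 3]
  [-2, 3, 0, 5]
λ = 3: alg = 4, geom = 2

Step 1 — factor the characteristic polynomial to read off the algebraic multiplicities:
  χ_A(x) = (x - 3)^4

Step 2 — compute geometric multiplicities via the rank-nullity identity g(λ) = n − rank(A − λI):
  rank(A − (3)·I) = 2, so dim ker(A − (3)·I) = n − 2 = 2

Summary:
  λ = 3: algebraic multiplicity = 4, geometric multiplicity = 2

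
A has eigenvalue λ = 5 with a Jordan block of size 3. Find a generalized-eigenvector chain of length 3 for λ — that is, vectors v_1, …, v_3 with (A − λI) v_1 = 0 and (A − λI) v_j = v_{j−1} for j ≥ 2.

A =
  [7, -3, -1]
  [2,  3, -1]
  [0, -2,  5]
A Jordan chain for λ = 5 of length 3:
v_1 = (-2, 0, -4)ᵀ
v_2 = (2, 2, 0)ᵀ
v_3 = (1, 0, 0)ᵀ

Let N = A − (5)·I. We want v_3 with N^3 v_3 = 0 but N^2 v_3 ≠ 0; then v_{j-1} := N · v_j for j = 3, …, 2.

Pick v_3 = (1, 0, 0)ᵀ.
Then v_2 = N · v_3 = (2, 2, 0)ᵀ.
Then v_1 = N · v_2 = (-2, 0, -4)ᵀ.

Sanity check: (A − (5)·I) v_1 = (0, 0, 0)ᵀ = 0. ✓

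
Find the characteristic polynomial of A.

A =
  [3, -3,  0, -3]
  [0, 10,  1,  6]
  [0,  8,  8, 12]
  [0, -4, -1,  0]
x^4 - 21*x^3 + 162*x^2 - 540*x + 648

Expanding det(x·I − A) (e.g. by cofactor expansion or by noting that A is similar to its Jordan form J, which has the same characteristic polynomial as A) gives
  χ_A(x) = x^4 - 21*x^3 + 162*x^2 - 540*x + 648
which factors as (x - 6)^3*(x - 3). The eigenvalues (with algebraic multiplicities) are λ = 3 with multiplicity 1, λ = 6 with multiplicity 3.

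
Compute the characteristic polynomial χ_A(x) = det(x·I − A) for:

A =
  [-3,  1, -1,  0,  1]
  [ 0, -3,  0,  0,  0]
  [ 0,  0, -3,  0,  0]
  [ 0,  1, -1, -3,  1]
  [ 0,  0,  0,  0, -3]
x^5 + 15*x^4 + 90*x^3 + 270*x^2 + 405*x + 243

Expanding det(x·I − A) (e.g. by cofactor expansion or by noting that A is similar to its Jordan form J, which has the same characteristic polynomial as A) gives
  χ_A(x) = x^5 + 15*x^4 + 90*x^3 + 270*x^2 + 405*x + 243
which factors as (x + 3)^5. The eigenvalues (with algebraic multiplicities) are λ = -3 with multiplicity 5.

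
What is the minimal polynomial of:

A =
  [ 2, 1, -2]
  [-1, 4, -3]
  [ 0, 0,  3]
x^3 - 9*x^2 + 27*x - 27

The characteristic polynomial is χ_A(x) = (x - 3)^3, so the eigenvalues are known. The minimal polynomial is
  m_A(x) = Π_λ (x − λ)^{k_λ}
where k_λ is the size of the *largest* Jordan block for λ (equivalently, the smallest k with (A − λI)^k v = 0 for every generalised eigenvector v of λ).

  λ = 3: largest Jordan block has size 3, contributing (x − 3)^3

So m_A(x) = (x - 3)^3 = x^3 - 9*x^2 + 27*x - 27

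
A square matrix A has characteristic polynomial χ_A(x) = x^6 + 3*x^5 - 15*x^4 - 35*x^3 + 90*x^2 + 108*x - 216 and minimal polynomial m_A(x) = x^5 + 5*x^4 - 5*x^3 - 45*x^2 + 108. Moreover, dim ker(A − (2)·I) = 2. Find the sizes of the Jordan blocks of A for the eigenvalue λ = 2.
Block sizes for λ = 2: [2, 1]

Step 1 — from the characteristic polynomial, algebraic multiplicity of λ = 2 is 3. From dim ker(A − (2)·I) = 2, there are exactly 2 Jordan blocks for λ = 2.
Step 2 — from the minimal polynomial, the factor (x − 2)^2 tells us the largest block for λ = 2 has size 2.
Step 3 — with total size 3, 2 blocks, and largest block 2, the block sizes (in nonincreasing order) are [2, 1].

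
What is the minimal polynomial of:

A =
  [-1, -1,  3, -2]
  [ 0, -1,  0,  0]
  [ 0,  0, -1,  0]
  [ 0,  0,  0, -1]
x^2 + 2*x + 1

The characteristic polynomial is χ_A(x) = (x + 1)^4, so the eigenvalues are known. The minimal polynomial is
  m_A(x) = Π_λ (x − λ)^{k_λ}
where k_λ is the size of the *largest* Jordan block for λ (equivalently, the smallest k with (A − λI)^k v = 0 for every generalised eigenvector v of λ).

  λ = -1: largest Jordan block has size 2, contributing (x + 1)^2

So m_A(x) = (x + 1)^2 = x^2 + 2*x + 1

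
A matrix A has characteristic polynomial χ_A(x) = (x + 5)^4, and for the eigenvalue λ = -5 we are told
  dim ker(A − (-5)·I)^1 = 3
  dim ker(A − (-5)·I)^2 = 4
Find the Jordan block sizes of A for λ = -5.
Block sizes for λ = -5: [2, 1, 1]

From the dimensions of kernels of powers, the number of Jordan blocks of size at least j is d_j − d_{j−1} where d_j = dim ker(N^j) (with d_0 = 0). Computing the differences gives [3, 1].
The number of blocks of size exactly k is (#blocks of size ≥ k) − (#blocks of size ≥ k + 1), so the partition is: 2 block(s) of size 1, 1 block(s) of size 2.
In nonincreasing order the block sizes are [2, 1, 1].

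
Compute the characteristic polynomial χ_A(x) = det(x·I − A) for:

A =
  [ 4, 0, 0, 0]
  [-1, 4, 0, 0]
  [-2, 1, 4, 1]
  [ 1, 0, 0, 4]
x^4 - 16*x^3 + 96*x^2 - 256*x + 256

Expanding det(x·I − A) (e.g. by cofactor expansion or by noting that A is similar to its Jordan form J, which has the same characteristic polynomial as A) gives
  χ_A(x) = x^4 - 16*x^3 + 96*x^2 - 256*x + 256
which factors as (x - 4)^4. The eigenvalues (with algebraic multiplicities) are λ = 4 with multiplicity 4.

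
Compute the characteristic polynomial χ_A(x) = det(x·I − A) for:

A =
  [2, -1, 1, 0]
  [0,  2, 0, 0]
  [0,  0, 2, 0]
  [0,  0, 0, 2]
x^4 - 8*x^3 + 24*x^2 - 32*x + 16

Expanding det(x·I − A) (e.g. by cofactor expansion or by noting that A is similar to its Jordan form J, which has the same characteristic polynomial as A) gives
  χ_A(x) = x^4 - 8*x^3 + 24*x^2 - 32*x + 16
which factors as (x - 2)^4. The eigenvalues (with algebraic multiplicities) are λ = 2 with multiplicity 4.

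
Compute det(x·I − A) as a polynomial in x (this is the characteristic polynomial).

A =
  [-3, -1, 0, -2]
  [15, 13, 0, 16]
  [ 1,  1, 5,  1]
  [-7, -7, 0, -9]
x^4 - 6*x^3 - 11*x^2 + 60*x + 100

Expanding det(x·I − A) (e.g. by cofactor expansion or by noting that A is similar to its Jordan form J, which has the same characteristic polynomial as A) gives
  χ_A(x) = x^4 - 6*x^3 - 11*x^2 + 60*x + 100
which factors as (x - 5)^2*(x + 2)^2. The eigenvalues (with algebraic multiplicities) are λ = -2 with multiplicity 2, λ = 5 with multiplicity 2.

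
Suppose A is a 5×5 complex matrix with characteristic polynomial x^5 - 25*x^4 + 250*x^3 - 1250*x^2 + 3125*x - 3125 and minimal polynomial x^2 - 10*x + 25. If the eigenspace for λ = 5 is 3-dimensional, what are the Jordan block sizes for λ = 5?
Block sizes for λ = 5: [2, 2, 1]

Step 1 — from the characteristic polynomial, algebraic multiplicity of λ = 5 is 5. From dim ker(A − (5)·I) = 3, there are exactly 3 Jordan blocks for λ = 5.
Step 2 — from the minimal polynomial, the factor (x − 5)^2 tells us the largest block for λ = 5 has size 2.
Step 3 — with total size 5, 3 blocks, and largest block 2, the block sizes (in nonincreasing order) are [2, 2, 1].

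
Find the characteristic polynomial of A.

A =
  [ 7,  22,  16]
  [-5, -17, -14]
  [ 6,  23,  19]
x^3 - 9*x^2 + 27*x - 27

Expanding det(x·I − A) (e.g. by cofactor expansion or by noting that A is similar to its Jordan form J, which has the same characteristic polynomial as A) gives
  χ_A(x) = x^3 - 9*x^2 + 27*x - 27
which factors as (x - 3)^3. The eigenvalues (with algebraic multiplicities) are λ = 3 with multiplicity 3.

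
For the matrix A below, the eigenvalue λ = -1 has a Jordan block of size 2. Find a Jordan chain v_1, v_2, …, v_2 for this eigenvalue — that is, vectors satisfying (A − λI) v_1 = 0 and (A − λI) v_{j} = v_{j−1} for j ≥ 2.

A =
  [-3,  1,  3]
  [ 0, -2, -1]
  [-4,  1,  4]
A Jordan chain for λ = -1 of length 2:
v_1 = (1, -1, 1)ᵀ
v_2 = (0, 1, 0)ᵀ

Let N = A − (-1)·I. We want v_2 with N^2 v_2 = 0 but N^1 v_2 ≠ 0; then v_{j-1} := N · v_j for j = 2, …, 2.

Pick v_2 = (0, 1, 0)ᵀ.
Then v_1 = N · v_2 = (1, -1, 1)ᵀ.

Sanity check: (A − (-1)·I) v_1 = (0, 0, 0)ᵀ = 0. ✓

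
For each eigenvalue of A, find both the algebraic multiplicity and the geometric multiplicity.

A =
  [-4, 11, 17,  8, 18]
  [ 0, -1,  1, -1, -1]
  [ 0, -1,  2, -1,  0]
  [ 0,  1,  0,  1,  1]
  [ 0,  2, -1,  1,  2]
λ = -4: alg = 1, geom = 1; λ = 1: alg = 4, geom = 2

Step 1 — factor the characteristic polynomial to read off the algebraic multiplicities:
  χ_A(x) = (x - 1)^4*(x + 4)

Step 2 — compute geometric multiplicities via the rank-nullity identity g(λ) = n − rank(A − λI):
  rank(A − (-4)·I) = 4, so dim ker(A − (-4)·I) = n − 4 = 1
  rank(A − (1)·I) = 3, so dim ker(A − (1)·I) = n − 3 = 2

Summary:
  λ = -4: algebraic multiplicity = 1, geometric multiplicity = 1
  λ = 1: algebraic multiplicity = 4, geometric multiplicity = 2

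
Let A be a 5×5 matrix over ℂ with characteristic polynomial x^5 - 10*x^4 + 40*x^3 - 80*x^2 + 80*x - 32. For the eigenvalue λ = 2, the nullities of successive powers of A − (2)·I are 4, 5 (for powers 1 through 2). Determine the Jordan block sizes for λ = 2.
Block sizes for λ = 2: [2, 1, 1, 1]

From the dimensions of kernels of powers, the number of Jordan blocks of size at least j is d_j − d_{j−1} where d_j = dim ker(N^j) (with d_0 = 0). Computing the differences gives [4, 1].
The number of blocks of size exactly k is (#blocks of size ≥ k) − (#blocks of size ≥ k + 1), so the partition is: 3 block(s) of size 1, 1 block(s) of size 2.
In nonincreasing order the block sizes are [2, 1, 1, 1].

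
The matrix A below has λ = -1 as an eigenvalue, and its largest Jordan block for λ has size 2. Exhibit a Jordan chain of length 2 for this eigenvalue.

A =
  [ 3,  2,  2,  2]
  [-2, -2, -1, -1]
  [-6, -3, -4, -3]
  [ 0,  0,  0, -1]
A Jordan chain for λ = -1 of length 2:
v_1 = (4, -2, -6, 0)ᵀ
v_2 = (1, 0, 0, 0)ᵀ

Let N = A − (-1)·I. We want v_2 with N^2 v_2 = 0 but N^1 v_2 ≠ 0; then v_{j-1} := N · v_j for j = 2, …, 2.

Pick v_2 = (1, 0, 0, 0)ᵀ.
Then v_1 = N · v_2 = (4, -2, -6, 0)ᵀ.

Sanity check: (A − (-1)·I) v_1 = (0, 0, 0, 0)ᵀ = 0. ✓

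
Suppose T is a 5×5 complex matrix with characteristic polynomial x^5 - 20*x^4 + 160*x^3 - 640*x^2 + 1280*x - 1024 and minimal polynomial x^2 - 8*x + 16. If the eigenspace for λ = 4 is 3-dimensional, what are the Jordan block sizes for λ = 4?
Block sizes for λ = 4: [2, 2, 1]

Step 1 — from the characteristic polynomial, algebraic multiplicity of λ = 4 is 5. From dim ker(T − (4)·I) = 3, there are exactly 3 Jordan blocks for λ = 4.
Step 2 — from the minimal polynomial, the factor (x − 4)^2 tells us the largest block for λ = 4 has size 2.
Step 3 — with total size 5, 3 blocks, and largest block 2, the block sizes (in nonincreasing order) are [2, 2, 1].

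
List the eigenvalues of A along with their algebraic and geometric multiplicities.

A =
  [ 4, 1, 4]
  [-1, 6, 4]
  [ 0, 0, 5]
λ = 5: alg = 3, geom = 2

Step 1 — factor the characteristic polynomial to read off the algebraic multiplicities:
  χ_A(x) = (x - 5)^3

Step 2 — compute geometric multiplicities via the rank-nullity identity g(λ) = n − rank(A − λI):
  rank(A − (5)·I) = 1, so dim ker(A − (5)·I) = n − 1 = 2

Summary:
  λ = 5: algebraic multiplicity = 3, geometric multiplicity = 2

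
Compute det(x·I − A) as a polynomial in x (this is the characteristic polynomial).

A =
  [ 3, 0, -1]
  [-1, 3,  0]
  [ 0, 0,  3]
x^3 - 9*x^2 + 27*x - 27

Expanding det(x·I − A) (e.g. by cofactor expansion or by noting that A is similar to its Jordan form J, which has the same characteristic polynomial as A) gives
  χ_A(x) = x^3 - 9*x^2 + 27*x - 27
which factors as (x - 3)^3. The eigenvalues (with algebraic multiplicities) are λ = 3 with multiplicity 3.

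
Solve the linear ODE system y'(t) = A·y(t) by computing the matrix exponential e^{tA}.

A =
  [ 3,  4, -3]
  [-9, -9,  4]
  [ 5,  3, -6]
e^{tA} =
  [-t^2*exp(-4*t) + 7*t*exp(-4*t) + exp(-4*t), -t^2*exp(-4*t)/2 + 4*t*exp(-4*t), t^2*exp(-4*t)/2 - 3*t*exp(-4*t)]
  [t^2*exp(-4*t) - 9*t*exp(-4*t), t^2*exp(-4*t)/2 - 5*t*exp(-4*t) + exp(-4*t), -t^2*exp(-4*t)/2 + 4*t*exp(-4*t)]
  [-t^2*exp(-4*t) + 5*t*exp(-4*t), -t^2*exp(-4*t)/2 + 3*t*exp(-4*t), t^2*exp(-4*t)/2 - 2*t*exp(-4*t) + exp(-4*t)]

Strategy: write A = P · J · P⁻¹ where J is a Jordan canonical form, so e^{tA} = P · e^{tJ} · P⁻¹, and e^{tJ} can be computed block-by-block.

A has Jordan form
J =
  [-4,  1,  0]
  [ 0, -4,  1]
  [ 0,  0, -4]
(up to reordering of blocks).

Per-block formulas:
  For a 3×3 Jordan block J_3(-4): exp(t · J_3(-4)) = e^(-4t)·(I + t·N + (t^2/2)·N^2), where N is the 3×3 nilpotent shift.

After assembling e^{tJ} and conjugating by P, we get:

e^{tA} =
  [-t^2*exp(-4*t) + 7*t*exp(-4*t) + exp(-4*t), -t^2*exp(-4*t)/2 + 4*t*exp(-4*t), t^2*exp(-4*t)/2 - 3*t*exp(-4*t)]
  [t^2*exp(-4*t) - 9*t*exp(-4*t), t^2*exp(-4*t)/2 - 5*t*exp(-4*t) + exp(-4*t), -t^2*exp(-4*t)/2 + 4*t*exp(-4*t)]
  [-t^2*exp(-4*t) + 5*t*exp(-4*t), -t^2*exp(-4*t)/2 + 3*t*exp(-4*t), t^2*exp(-4*t)/2 - 2*t*exp(-4*t) + exp(-4*t)]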